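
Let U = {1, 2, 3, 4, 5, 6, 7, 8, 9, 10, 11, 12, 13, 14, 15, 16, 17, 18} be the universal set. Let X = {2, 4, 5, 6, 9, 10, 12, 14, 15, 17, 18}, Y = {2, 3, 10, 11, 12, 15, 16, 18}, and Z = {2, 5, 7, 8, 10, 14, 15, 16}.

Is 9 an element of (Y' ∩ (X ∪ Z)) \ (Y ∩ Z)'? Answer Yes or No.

No

9 ∉ Y, so 9 ∈ Y'
9 ∈ X and 9 ∉ Z, so 9 ∈ X ∪ Z
9 ∈ Y' and 9 ∈ (X ∪ Z), so 9 ∈ Y' ∩ (X ∪ Z)
9 ∉ Y and 9 ∉ Z, so 9 ∉ Y ∩ Z
9 ∈ (Y ∩ Z)' since 9 ∉ (Y ∩ Z)
9 ∈ (Y' ∩ (X ∪ Z)) and 9 ∈ (Y ∩ Z)', so 9 ∉ (Y' ∩ (X ∪ Z)) \ (Y ∩ Z)'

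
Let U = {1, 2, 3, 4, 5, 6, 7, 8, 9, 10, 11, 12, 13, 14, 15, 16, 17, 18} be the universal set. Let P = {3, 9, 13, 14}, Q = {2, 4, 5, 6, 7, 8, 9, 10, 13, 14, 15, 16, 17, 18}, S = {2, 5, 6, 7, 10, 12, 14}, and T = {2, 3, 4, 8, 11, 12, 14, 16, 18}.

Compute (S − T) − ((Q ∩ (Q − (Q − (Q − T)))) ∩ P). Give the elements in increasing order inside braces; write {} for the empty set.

S − T = {5, 6, 7, 10}
Q − T = {5, 6, 7, 9, 10, 13, 15, 17}
Q − (Q − T) = {2, 4, 8, 14, 16, 18}
Q − (Q − (Q − T)) = {5, 6, 7, 9, 10, 13, 15, 17}
Q ∩ (Q − (Q − (Q − T))) = {5, 6, 7, 9, 10, 13, 15, 17}
(Q ∩ (Q − (Q − (Q − T)))) ∩ P = {9, 13}
(S − T) − ((Q ∩ (Q − (Q − (Q − T)))) ∩ P) = {5, 6, 7, 10}

{5, 6, 7, 10}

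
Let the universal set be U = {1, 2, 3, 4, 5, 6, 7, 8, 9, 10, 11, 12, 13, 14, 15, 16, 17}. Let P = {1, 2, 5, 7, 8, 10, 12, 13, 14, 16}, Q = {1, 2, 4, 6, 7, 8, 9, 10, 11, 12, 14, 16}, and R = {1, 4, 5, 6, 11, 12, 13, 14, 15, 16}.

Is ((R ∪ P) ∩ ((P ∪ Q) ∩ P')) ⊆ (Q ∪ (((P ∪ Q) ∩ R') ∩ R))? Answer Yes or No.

Yes

R ∪ P = {1, 2, 4, 5, 6, 7, 8, 10, 11, 12, 13, 14, 15, 16}
P ∪ Q = {1, 2, 4, 5, 6, 7, 8, 9, 10, 11, 12, 13, 14, 16}
P' = {3, 4, 6, 9, 11, 15, 17}
(P ∪ Q) ∩ P' = {4, 6, 9, 11}
(R ∪ P) ∩ ((P ∪ Q) ∩ P') = {4, 6, 11}
R' = {2, 3, 7, 8, 9, 10, 17}
(P ∪ Q) ∩ R' = {2, 7, 8, 9, 10}
((P ∪ Q) ∩ R') ∩ R = {}
Q ∪ (((P ∪ Q) ∩ R') ∩ R) = {1, 2, 4, 6, 7, 8, 9, 10, 11, 12, 14, 16}
Every element of {4, 6, 11} is in {1, 2, 4, 6, 7, 8, 9, 10, 11, 12, 14, 16}, so (R ∪ P) ∩ ((P ∪ Q) ∩ P') ⊆ Q ∪ (((P ∪ Q) ∩ R') ∩ R).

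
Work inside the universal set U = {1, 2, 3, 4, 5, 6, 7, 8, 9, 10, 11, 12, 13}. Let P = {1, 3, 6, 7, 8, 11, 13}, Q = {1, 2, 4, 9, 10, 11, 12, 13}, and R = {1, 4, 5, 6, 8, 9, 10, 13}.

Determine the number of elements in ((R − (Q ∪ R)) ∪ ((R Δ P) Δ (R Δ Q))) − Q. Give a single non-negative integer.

Q ∪ R = {1, 2, 4, 5, 6, 8, 9, 10, 11, 12, 13}
R − (Q ∪ R) = {}
R Δ P = {3, 4, 5, 7, 9, 10, 11}
R Δ Q = {2, 5, 6, 8, 11, 12}
(R Δ P) Δ (R Δ Q) = {2, 3, 4, 6, 7, 8, 9, 10, 12}
(R − (Q ∪ R)) ∪ ((R Δ P) Δ (R Δ Q)) = {2, 3, 4, 6, 7, 8, 9, 10, 12}
((R − (Q ∪ R)) ∪ ((R Δ P) Δ (R Δ Q))) − Q = {3, 6, 7, 8}
|((R − (Q ∪ R)) ∪ ((R Δ P) Δ (R Δ Q))) − Q| = 4

4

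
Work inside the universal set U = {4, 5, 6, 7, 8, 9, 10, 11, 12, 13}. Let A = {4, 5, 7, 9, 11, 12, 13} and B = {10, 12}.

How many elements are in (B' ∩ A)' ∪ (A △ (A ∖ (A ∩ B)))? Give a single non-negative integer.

4

B' = {4, 5, 6, 7, 8, 9, 11, 13}
B' ∩ A = {4, 5, 7, 9, 11, 13}
(B' ∩ A)' = {6, 8, 10, 12}
A ∩ B = {12}
A ∖ (A ∩ B) = {4, 5, 7, 9, 11, 13}
A △ (A ∖ (A ∩ B)) = {12}
(B' ∩ A)' ∪ (A △ (A ∖ (A ∩ B))) = {6, 8, 10, 12}
|(B' ∩ A)' ∪ (A △ (A ∖ (A ∩ B)))| = 4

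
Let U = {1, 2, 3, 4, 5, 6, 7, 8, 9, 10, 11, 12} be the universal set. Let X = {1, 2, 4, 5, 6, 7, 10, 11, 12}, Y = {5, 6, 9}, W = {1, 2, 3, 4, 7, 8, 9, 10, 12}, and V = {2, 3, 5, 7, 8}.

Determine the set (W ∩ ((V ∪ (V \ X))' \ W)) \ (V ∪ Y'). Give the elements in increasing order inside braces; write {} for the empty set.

{}

V \ X = {3, 8}
V ∪ (V \ X) = {2, 3, 5, 7, 8}
(V ∪ (V \ X))' = {1, 4, 6, 9, 10, 11, 12}
(V ∪ (V \ X))' \ W = {6, 11}
W ∩ ((V ∪ (V \ X))' \ W) = {}
Y' = {1, 2, 3, 4, 7, 8, 10, 11, 12}
V ∪ Y' = {1, 2, 3, 4, 5, 7, 8, 10, 11, 12}
(W ∩ ((V ∪ (V \ X))' \ W)) \ (V ∪ Y') = {}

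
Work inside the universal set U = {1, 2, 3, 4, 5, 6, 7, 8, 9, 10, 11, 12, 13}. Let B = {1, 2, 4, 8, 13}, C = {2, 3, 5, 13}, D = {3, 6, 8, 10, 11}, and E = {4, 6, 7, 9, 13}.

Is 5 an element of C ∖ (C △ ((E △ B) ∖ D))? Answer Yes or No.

5 ∉ E and 5 ∉ B, so 5 ∉ E △ B
5 ∉ (E △ B) and 5 ∉ D, so 5 ∉ (E △ B) ∖ D
5 ∈ C and 5 ∉ ((E △ B) ∖ D), so 5 ∈ C △ ((E △ B) ∖ D)
5 ∈ C and 5 ∈ (C △ ((E △ B) ∖ D)), so 5 ∉ C ∖ (C △ ((E △ B) ∖ D))

No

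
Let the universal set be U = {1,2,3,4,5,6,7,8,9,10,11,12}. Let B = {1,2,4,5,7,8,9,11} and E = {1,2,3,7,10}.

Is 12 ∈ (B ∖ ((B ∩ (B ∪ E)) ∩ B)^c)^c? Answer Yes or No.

12 ∉ B and 12 ∉ E, so 12 ∉ B ∪ E
12 ∉ B and 12 ∉ (B ∪ E), so 12 ∉ B ∩ (B ∪ E)
12 ∉ (B ∩ (B ∪ E)) and 12 ∉ B, so 12 ∉ (B ∩ (B ∪ E)) ∩ B
12 ∈ ((B ∩ (B ∪ E)) ∩ B)^c since 12 ∉ ((B ∩ (B ∪ E)) ∩ B)
12 ∉ B and 12 ∈ ((B ∩ (B ∪ E)) ∩ B)^c, so 12 ∉ B ∖ ((B ∩ (B ∪ E)) ∩ B)^c
12 ∈ (B ∖ ((B ∩ (B ∪ E)) ∩ B)^c)^c since 12 ∉ (B ∖ ((B ∩ (B ∪ E)) ∩ B)^c)

Yes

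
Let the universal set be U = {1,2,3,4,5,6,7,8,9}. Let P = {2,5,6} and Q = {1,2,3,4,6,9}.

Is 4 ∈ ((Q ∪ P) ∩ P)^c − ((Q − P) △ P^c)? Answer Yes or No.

4 ∈ Q and 4 ∉ P, so 4 ∈ Q ∪ P
4 ∈ (Q ∪ P) and 4 ∉ P, so 4 ∉ (Q ∪ P) ∩ P
4 ∈ ((Q ∪ P) ∩ P)^c since 4 ∉ ((Q ∪ P) ∩ P)
4 ∈ Q and 4 ∉ P, so 4 ∈ Q − P
4 ∉ P, so 4 ∈ P^c
4 ∈ (Q − P) and 4 ∈ P^c, so 4 ∉ (Q − P) △ P^c
4 ∈ ((Q ∪ P) ∩ P)^c and 4 ∉ ((Q − P) △ P^c), so 4 ∈ ((Q ∪ P) ∩ P)^c − ((Q − P) △ P^c)

Yes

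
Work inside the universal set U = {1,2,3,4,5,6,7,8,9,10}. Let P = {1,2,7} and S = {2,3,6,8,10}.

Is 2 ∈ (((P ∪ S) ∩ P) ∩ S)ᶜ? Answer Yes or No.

No

2 ∈ P and 2 ∈ S, so 2 ∈ P ∪ S
2 ∈ (P ∪ S) and 2 ∈ P, so 2 ∈ (P ∪ S) ∩ P
2 ∈ ((P ∪ S) ∩ P) and 2 ∈ S, so 2 ∈ ((P ∪ S) ∩ P) ∩ S
2 ∉ (((P ∪ S) ∩ P) ∩ S)ᶜ since 2 ∈ (((P ∪ S) ∩ P) ∩ S)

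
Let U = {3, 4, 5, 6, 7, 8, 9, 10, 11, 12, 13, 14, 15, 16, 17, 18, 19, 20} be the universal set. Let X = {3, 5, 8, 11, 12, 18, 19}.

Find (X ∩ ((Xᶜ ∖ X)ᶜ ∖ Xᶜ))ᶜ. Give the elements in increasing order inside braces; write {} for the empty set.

Xᶜ = {4, 6, 7, 9, 10, 13, 14, 15, 16, 17, 20}
Xᶜ ∖ X = {4, 6, 7, 9, 10, 13, 14, 15, 16, 17, 20}
(Xᶜ ∖ X)ᶜ = {3, 5, 8, 11, 12, 18, 19}
(Xᶜ ∖ X)ᶜ ∖ Xᶜ = {3, 5, 8, 11, 12, 18, 19}
X ∩ ((Xᶜ ∖ X)ᶜ ∖ Xᶜ) = {3, 5, 8, 11, 12, 18, 19}
(X ∩ ((Xᶜ ∖ X)ᶜ ∖ Xᶜ))ᶜ = {4, 6, 7, 9, 10, 13, 14, 15, 16, 17, 20}

{4, 6, 7, 9, 10, 13, 14, 15, 16, 17, 20}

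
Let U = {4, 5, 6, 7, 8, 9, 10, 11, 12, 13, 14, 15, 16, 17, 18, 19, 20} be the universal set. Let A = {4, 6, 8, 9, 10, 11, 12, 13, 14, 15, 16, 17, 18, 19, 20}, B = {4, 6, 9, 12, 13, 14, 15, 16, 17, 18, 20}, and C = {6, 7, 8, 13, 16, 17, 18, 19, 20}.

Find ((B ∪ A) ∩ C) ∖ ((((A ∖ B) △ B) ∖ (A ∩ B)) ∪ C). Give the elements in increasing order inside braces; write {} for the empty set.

B ∪ A = {4, 6, 8, 9, 10, 11, 12, 13, 14, 15, 16, 17, 18, 19, 20}
(B ∪ A) ∩ C = {6, 8, 13, 16, 17, 18, 19, 20}
A ∖ B = {8, 10, 11, 19}
(A ∖ B) △ B = {4, 6, 8, 9, 10, 11, 12, 13, 14, 15, 16, 17, 18, 19, 20}
A ∩ B = {4, 6, 9, 12, 13, 14, 15, 16, 17, 18, 20}
((A ∖ B) △ B) ∖ (A ∩ B) = {8, 10, 11, 19}
(((A ∖ B) △ B) ∖ (A ∩ B)) ∪ C = {6, 7, 8, 10, 11, 13, 16, 17, 18, 19, 20}
((B ∪ A) ∩ C) ∖ ((((A ∖ B) △ B) ∖ (A ∩ B)) ∪ C) = {}

{}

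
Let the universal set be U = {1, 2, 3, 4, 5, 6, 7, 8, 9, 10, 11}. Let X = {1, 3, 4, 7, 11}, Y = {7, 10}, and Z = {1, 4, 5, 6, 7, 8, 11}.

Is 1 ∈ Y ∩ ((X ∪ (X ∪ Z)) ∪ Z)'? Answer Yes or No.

No

1 ∈ X and 1 ∈ Z, so 1 ∈ X ∪ Z
1 ∈ X and 1 ∈ (X ∪ Z), so 1 ∈ X ∪ (X ∪ Z)
1 ∈ (X ∪ (X ∪ Z)) and 1 ∈ Z, so 1 ∈ (X ∪ (X ∪ Z)) ∪ Z
1 ∉ ((X ∪ (X ∪ Z)) ∪ Z)' since 1 ∈ ((X ∪ (X ∪ Z)) ∪ Z)
1 ∉ Y and 1 ∉ ((X ∪ (X ∪ Z)) ∪ Z)', so 1 ∉ Y ∩ ((X ∪ (X ∪ Z)) ∪ Z)'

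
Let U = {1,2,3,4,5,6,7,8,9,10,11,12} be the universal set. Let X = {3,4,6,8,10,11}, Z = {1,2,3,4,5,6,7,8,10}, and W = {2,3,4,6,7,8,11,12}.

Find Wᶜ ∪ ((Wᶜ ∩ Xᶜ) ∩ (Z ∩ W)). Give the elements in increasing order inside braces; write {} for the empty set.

Wᶜ = {1,5,9,10}
Xᶜ = {1,2,5,7,9,12}
Wᶜ ∩ Xᶜ = {1,5,9}
Z ∩ W = {2,3,4,6,7,8}
(Wᶜ ∩ Xᶜ) ∩ (Z ∩ W) = {}
Wᶜ ∪ ((Wᶜ ∩ Xᶜ) ∩ (Z ∩ W)) = {1,5,9,10}

{1,5,9,10}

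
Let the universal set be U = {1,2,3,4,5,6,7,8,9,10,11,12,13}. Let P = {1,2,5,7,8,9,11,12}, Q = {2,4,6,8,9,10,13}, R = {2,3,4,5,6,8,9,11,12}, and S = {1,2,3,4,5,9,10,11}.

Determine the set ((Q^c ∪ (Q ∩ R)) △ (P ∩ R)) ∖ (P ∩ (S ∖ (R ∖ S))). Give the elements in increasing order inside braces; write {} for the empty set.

Q^c = {1,3,5,7,11,12}
Q ∩ R = {2,4,6,8,9}
Q^c ∪ (Q ∩ R) = {1,2,3,4,5,6,7,8,9,11,12}
P ∩ R = {2,5,8,9,11,12}
(Q^c ∪ (Q ∩ R)) △ (P ∩ R) = {1,3,4,6,7}
R ∖ S = {6,8,12}
S ∖ (R ∖ S) = {1,2,3,4,5,9,10,11}
P ∩ (S ∖ (R ∖ S)) = {1,2,5,9,11}
((Q^c ∪ (Q ∩ R)) △ (P ∩ R)) ∖ (P ∩ (S ∖ (R ∖ S))) = {3,4,6,7}

{3,4,6,7}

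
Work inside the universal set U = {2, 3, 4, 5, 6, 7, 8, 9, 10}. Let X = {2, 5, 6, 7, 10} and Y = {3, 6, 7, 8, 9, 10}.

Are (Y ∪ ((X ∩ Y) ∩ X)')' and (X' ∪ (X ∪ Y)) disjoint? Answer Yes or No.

Yes

X ∩ Y = {6, 7, 10}
(X ∩ Y) ∩ X = {6, 7, 10}
((X ∩ Y) ∩ X)' = {2, 3, 4, 5, 8, 9}
Y ∪ ((X ∩ Y) ∩ X)' = {2, 3, 4, 5, 6, 7, 8, 9, 10}
(Y ∪ ((X ∩ Y) ∩ X)')' = {}
X' = {3, 4, 8, 9}
X ∪ Y = {2, 3, 5, 6, 7, 8, 9, 10}
X' ∪ (X ∪ Y) = {2, 3, 4, 5, 6, 7, 8, 9, 10}
{} and {2, 3, 4, 5, 6, 7, 8, 9, 10} share no elements.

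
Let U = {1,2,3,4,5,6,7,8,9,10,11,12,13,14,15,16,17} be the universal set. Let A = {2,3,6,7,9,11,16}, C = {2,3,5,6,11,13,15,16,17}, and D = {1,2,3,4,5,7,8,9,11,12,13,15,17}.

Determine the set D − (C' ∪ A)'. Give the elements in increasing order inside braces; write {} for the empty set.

C' = {1,4,7,8,9,10,12,14}
C' ∪ A = {1,2,3,4,6,7,8,9,10,11,12,14,16}
(C' ∪ A)' = {5,13,15,17}
D − (C' ∪ A)' = {1,2,3,4,7,8,9,11,12}

{1,2,3,4,7,8,9,11,12}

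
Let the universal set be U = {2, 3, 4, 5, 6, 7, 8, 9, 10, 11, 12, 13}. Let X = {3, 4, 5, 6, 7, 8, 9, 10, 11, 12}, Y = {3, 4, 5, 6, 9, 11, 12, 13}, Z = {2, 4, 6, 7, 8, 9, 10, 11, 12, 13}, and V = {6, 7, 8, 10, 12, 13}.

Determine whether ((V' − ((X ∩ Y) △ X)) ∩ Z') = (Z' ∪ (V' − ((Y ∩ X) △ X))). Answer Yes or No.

V' = {2, 3, 4, 5, 9, 11}
X ∩ Y = {3, 4, 5, 6, 9, 11, 12}
(X ∩ Y) △ X = {7, 8, 10}
V' − ((X ∩ Y) △ X) = {2, 3, 4, 5, 9, 11}
Z' = {3, 5}
(V' − ((X ∩ Y) △ X)) ∩ Z' = {3, 5}
Y ∩ X = {3, 4, 5, 6, 9, 11, 12}
(Y ∩ X) △ X = {7, 8, 10}
V' − ((Y ∩ X) △ X) = {2, 3, 4, 5, 9, 11}
Z' ∪ (V' − ((Y ∩ X) △ X)) = {2, 3, 4, 5, 9, 11}
2 ∈ Z' ∪ (V' − ((Y ∩ X) △ X)) but 2 ∉ (V' − ((X ∩ Y) △ X)) ∩ Z', so they differ.

No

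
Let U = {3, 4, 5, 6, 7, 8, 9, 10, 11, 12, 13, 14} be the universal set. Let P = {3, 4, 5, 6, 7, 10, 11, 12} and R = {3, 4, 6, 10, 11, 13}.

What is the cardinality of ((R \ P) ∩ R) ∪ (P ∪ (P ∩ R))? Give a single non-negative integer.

9

R \ P = {13}
(R \ P) ∩ R = {13}
P ∩ R = {3, 4, 6, 10, 11}
P ∪ (P ∩ R) = {3, 4, 5, 6, 7, 10, 11, 12}
((R \ P) ∩ R) ∪ (P ∪ (P ∩ R)) = {3, 4, 5, 6, 7, 10, 11, 12, 13}
|((R \ P) ∩ R) ∪ (P ∪ (P ∩ R))| = 9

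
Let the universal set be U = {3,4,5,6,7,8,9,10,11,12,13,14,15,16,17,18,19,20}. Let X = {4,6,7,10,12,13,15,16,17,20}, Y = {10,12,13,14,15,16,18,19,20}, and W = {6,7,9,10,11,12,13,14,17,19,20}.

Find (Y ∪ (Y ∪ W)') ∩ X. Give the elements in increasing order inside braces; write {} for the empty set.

Y ∪ W = {6,7,9,10,11,12,13,14,15,16,17,18,19,20}
(Y ∪ W)' = {3,4,5,8}
Y ∪ (Y ∪ W)' = {3,4,5,8,10,12,13,14,15,16,18,19,20}
(Y ∪ (Y ∪ W)') ∩ X = {4,10,12,13,15,16,20}

{4,10,12,13,15,16,20}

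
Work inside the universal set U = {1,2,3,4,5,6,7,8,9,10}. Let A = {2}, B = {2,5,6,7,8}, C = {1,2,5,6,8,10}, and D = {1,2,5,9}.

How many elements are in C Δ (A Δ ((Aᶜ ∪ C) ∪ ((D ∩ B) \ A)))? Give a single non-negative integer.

5

Aᶜ = {1,3,4,5,6,7,8,9,10}
Aᶜ ∪ C = {1,2,3,4,5,6,7,8,9,10}
D ∩ B = {2,5}
(D ∩ B) \ A = {5}
(Aᶜ ∪ C) ∪ ((D ∩ B) \ A) = {1,2,3,4,5,6,7,8,9,10}
A Δ ((Aᶜ ∪ C) ∪ ((D ∩ B) \ A)) = {1,3,4,5,6,7,8,9,10}
C Δ (A Δ ((Aᶜ ∪ C) ∪ ((D ∩ B) \ A))) = {2,3,4,7,9}
|C Δ (A Δ ((Aᶜ ∪ C) ∪ ((D ∩ B) \ A)))| = 5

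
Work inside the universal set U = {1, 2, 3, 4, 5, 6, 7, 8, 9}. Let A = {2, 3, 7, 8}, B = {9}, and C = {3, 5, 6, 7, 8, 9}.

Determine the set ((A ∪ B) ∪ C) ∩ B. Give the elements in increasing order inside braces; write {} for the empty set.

{9}

A ∪ B = {2, 3, 7, 8, 9}
(A ∪ B) ∪ C = {2, 3, 5, 6, 7, 8, 9}
((A ∪ B) ∪ C) ∩ B = {9}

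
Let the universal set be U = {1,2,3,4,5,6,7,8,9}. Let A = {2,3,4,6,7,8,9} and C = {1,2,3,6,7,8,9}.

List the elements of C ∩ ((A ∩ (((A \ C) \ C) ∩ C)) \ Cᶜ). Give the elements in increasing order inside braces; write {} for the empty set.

{}

A \ C = {4}
(A \ C) \ C = {4}
((A \ C) \ C) ∩ C = {}
A ∩ (((A \ C) \ C) ∩ C) = {}
Cᶜ = {4,5}
(A ∩ (((A \ C) \ C) ∩ C)) \ Cᶜ = {}
C ∩ ((A ∩ (((A \ C) \ C) ∩ C)) \ Cᶜ) = {}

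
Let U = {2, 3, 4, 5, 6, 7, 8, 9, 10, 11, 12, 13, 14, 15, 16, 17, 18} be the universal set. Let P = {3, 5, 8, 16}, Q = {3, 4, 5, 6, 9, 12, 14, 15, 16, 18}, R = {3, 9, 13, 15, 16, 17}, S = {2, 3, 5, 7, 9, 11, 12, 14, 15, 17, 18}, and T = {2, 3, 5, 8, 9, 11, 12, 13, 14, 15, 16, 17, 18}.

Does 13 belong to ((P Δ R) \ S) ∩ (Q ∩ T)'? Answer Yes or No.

13 ∉ P and 13 ∈ R, so 13 ∈ P Δ R
13 ∈ (P Δ R) and 13 ∉ S, so 13 ∈ (P Δ R) \ S
13 ∉ Q and 13 ∈ T, so 13 ∉ Q ∩ T
13 ∈ (Q ∩ T)' since 13 ∉ (Q ∩ T)
13 ∈ ((P Δ R) \ S) and 13 ∈ (Q ∩ T)', so 13 ∈ ((P Δ R) \ S) ∩ (Q ∩ T)'

Yes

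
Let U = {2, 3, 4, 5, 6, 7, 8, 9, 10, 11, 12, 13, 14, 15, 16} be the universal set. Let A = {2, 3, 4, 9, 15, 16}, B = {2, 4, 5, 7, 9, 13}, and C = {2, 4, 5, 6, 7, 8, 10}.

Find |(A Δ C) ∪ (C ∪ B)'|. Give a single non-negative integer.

A Δ C = {3, 5, 6, 7, 8, 9, 10, 15, 16}
C ∪ B = {2, 4, 5, 6, 7, 8, 9, 10, 13}
(C ∪ B)' = {3, 11, 12, 14, 15, 16}
(A Δ C) ∪ (C ∪ B)' = {3, 5, 6, 7, 8, 9, 10, 11, 12, 14, 15, 16}
|(A Δ C) ∪ (C ∪ B)'| = 12

12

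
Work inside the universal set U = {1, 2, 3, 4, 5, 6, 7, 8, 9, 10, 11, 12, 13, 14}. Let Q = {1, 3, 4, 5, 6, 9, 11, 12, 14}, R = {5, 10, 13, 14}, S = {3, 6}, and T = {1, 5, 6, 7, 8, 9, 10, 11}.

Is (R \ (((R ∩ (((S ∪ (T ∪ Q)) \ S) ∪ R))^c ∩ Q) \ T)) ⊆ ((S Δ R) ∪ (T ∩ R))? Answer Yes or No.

Yes

T ∪ Q = {1, 3, 4, 5, 6, 7, 8, 9, 10, 11, 12, 14}
S ∪ (T ∪ Q) = {1, 3, 4, 5, 6, 7, 8, 9, 10, 11, 12, 14}
(S ∪ (T ∪ Q)) \ S = {1, 4, 5, 7, 8, 9, 10, 11, 12, 14}
((S ∪ (T ∪ Q)) \ S) ∪ R = {1, 4, 5, 7, 8, 9, 10, 11, 12, 13, 14}
R ∩ (((S ∪ (T ∪ Q)) \ S) ∪ R) = {5, 10, 13, 14}
(R ∩ (((S ∪ (T ∪ Q)) \ S) ∪ R))^c = {1, 2, 3, 4, 6, 7, 8, 9, 11, 12}
(R ∩ (((S ∪ (T ∪ Q)) \ S) ∪ R))^c ∩ Q = {1, 3, 4, 6, 9, 11, 12}
((R ∩ (((S ∪ (T ∪ Q)) \ S) ∪ R))^c ∩ Q) \ T = {3, 4, 12}
R \ (((R ∩ (((S ∪ (T ∪ Q)) \ S) ∪ R))^c ∩ Q) \ T) = {5, 10, 13, 14}
S Δ R = {3, 5, 6, 10, 13, 14}
T ∩ R = {5, 10}
(S Δ R) ∪ (T ∩ R) = {3, 5, 6, 10, 13, 14}
Every element of {5, 10, 13, 14} is in {3, 5, 6, 10, 13, 14}, so R \ (((R ∩ (((S ∪ (T ∪ Q)) \ S) ∪ R))^c ∩ Q) \ T) ⊆ (S Δ R) ∪ (T ∩ R).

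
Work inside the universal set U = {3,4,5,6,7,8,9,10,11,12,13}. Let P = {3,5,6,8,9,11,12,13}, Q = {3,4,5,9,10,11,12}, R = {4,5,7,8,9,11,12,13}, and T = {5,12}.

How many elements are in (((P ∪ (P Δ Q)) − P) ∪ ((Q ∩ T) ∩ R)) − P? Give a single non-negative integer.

P Δ Q = {4,6,8,10,13}
P ∪ (P Δ Q) = {3,4,5,6,8,9,10,11,12,13}
(P ∪ (P Δ Q)) − P = {4,10}
Q ∩ T = {5,12}
(Q ∩ T) ∩ R = {5,12}
((P ∪ (P Δ Q)) − P) ∪ ((Q ∩ T) ∩ R) = {4,5,10,12}
(((P ∪ (P Δ Q)) − P) ∪ ((Q ∩ T) ∩ R)) − P = {4,10}
|(((P ∪ (P Δ Q)) − P) ∪ ((Q ∩ T) ∩ R)) − P| = 2

2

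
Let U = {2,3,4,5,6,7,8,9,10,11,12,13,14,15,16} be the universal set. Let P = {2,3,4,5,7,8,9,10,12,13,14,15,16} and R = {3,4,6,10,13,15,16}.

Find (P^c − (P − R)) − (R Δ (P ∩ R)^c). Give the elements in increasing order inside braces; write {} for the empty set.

P^c = {6,11}
P − R = {2,5,7,8,9,12,14}
P^c − (P − R) = {6,11}
P ∩ R = {3,4,10,13,15,16}
(P ∩ R)^c = {2,5,6,7,8,9,11,12,14}
R Δ (P ∩ R)^c = {2,3,4,5,7,8,9,10,11,12,13,14,15,16}
(P^c − (P − R)) − (R Δ (P ∩ R)^c) = {6}

{6}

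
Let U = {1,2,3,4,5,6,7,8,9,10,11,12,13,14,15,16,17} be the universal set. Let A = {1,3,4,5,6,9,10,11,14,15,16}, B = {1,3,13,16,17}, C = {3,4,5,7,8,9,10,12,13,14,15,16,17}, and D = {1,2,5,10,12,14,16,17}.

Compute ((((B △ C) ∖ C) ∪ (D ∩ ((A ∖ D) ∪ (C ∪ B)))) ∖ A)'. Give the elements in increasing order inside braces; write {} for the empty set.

{1,2,3,4,5,6,7,8,9,10,11,13,14,15,16}

B △ C = {1,4,5,7,8,9,10,12,14,15}
(B △ C) ∖ C = {1}
A ∖ D = {3,4,6,9,11,15}
C ∪ B = {1,3,4,5,7,8,9,10,12,13,14,15,16,17}
(A ∖ D) ∪ (C ∪ B) = {1,3,4,5,6,7,8,9,10,11,12,13,14,15,16,17}
D ∩ ((A ∖ D) ∪ (C ∪ B)) = {1,5,10,12,14,16,17}
((B △ C) ∖ C) ∪ (D ∩ ((A ∖ D) ∪ (C ∪ B))) = {1,5,10,12,14,16,17}
(((B △ C) ∖ C) ∪ (D ∩ ((A ∖ D) ∪ (C ∪ B)))) ∖ A = {12,17}
((((B △ C) ∖ C) ∪ (D ∩ ((A ∖ D) ∪ (C ∪ B)))) ∖ A)' = {1,2,3,4,5,6,7,8,9,10,11,13,14,15,16}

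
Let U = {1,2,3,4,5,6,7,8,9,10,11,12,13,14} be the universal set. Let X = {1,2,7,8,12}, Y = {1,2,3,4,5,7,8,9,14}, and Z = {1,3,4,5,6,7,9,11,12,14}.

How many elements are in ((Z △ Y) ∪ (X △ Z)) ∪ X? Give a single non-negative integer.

12

Z △ Y = {2,6,8,11,12}
X △ Z = {2,3,4,5,6,8,9,11,14}
(Z △ Y) ∪ (X △ Z) = {2,3,4,5,6,8,9,11,12,14}
((Z △ Y) ∪ (X △ Z)) ∪ X = {1,2,3,4,5,6,7,8,9,11,12,14}
|((Z △ Y) ∪ (X △ Z)) ∪ X| = 12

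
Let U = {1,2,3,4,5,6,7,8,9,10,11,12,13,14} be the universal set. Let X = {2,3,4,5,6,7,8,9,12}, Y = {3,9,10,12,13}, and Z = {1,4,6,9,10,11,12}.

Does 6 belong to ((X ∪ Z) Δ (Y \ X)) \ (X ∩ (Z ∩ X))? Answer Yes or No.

No

6 ∈ X and 6 ∈ Z, so 6 ∈ X ∪ Z
6 ∉ Y and 6 ∈ X, so 6 ∉ Y \ X
6 ∈ (X ∪ Z) and 6 ∉ (Y \ X), so 6 ∈ (X ∪ Z) Δ (Y \ X)
6 ∈ Z and 6 ∈ X, so 6 ∈ Z ∩ X
6 ∈ X and 6 ∈ (Z ∩ X), so 6 ∈ X ∩ (Z ∩ X)
6 ∈ ((X ∪ Z) Δ (Y \ X)) and 6 ∈ (X ∩ (Z ∩ X)), so 6 ∉ ((X ∪ Z) Δ (Y \ X)) \ (X ∩ (Z ∩ X))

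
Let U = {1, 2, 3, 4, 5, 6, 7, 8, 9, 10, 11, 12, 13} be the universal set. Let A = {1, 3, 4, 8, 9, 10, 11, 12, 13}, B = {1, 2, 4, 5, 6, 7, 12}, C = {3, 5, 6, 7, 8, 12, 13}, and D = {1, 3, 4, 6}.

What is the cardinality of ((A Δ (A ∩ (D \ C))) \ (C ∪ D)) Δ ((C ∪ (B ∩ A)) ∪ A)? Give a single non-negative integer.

D \ C = {1, 4}
A ∩ (D \ C) = {1, 4}
A Δ (A ∩ (D \ C)) = {3, 8, 9, 10, 11, 12, 13}
C ∪ D = {1, 3, 4, 5, 6, 7, 8, 12, 13}
(A Δ (A ∩ (D \ C))) \ (C ∪ D) = {9, 10, 11}
B ∩ A = {1, 4, 12}
C ∪ (B ∩ A) = {1, 3, 4, 5, 6, 7, 8, 12, 13}
(C ∪ (B ∩ A)) ∪ A = {1, 3, 4, 5, 6, 7, 8, 9, 10, 11, 12, 13}
((A Δ (A ∩ (D \ C))) \ (C ∪ D)) Δ ((C ∪ (B ∩ A)) ∪ A) = {1, 3, 4, 5, 6, 7, 8, 12, 13}
|((A Δ (A ∩ (D \ C))) \ (C ∪ D)) Δ ((C ∪ (B ∩ A)) ∪ A)| = 9

9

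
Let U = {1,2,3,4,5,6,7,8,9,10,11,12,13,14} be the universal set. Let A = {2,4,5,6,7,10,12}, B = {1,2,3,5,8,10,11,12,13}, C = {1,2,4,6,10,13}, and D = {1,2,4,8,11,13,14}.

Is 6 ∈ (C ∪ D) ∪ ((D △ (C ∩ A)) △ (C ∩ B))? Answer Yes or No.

Yes

6 ∈ C and 6 ∉ D, so 6 ∈ C ∪ D
6 ∈ C and 6 ∈ A, so 6 ∈ C ∩ A
6 ∉ D and 6 ∈ (C ∩ A), so 6 ∈ D △ (C ∩ A)
6 ∈ C and 6 ∉ B, so 6 ∉ C ∩ B
6 ∈ (D △ (C ∩ A)) and 6 ∉ (C ∩ B), so 6 ∈ (D △ (C ∩ A)) △ (C ∩ B)
6 ∈ (C ∪ D) and 6 ∈ ((D △ (C ∩ A)) △ (C ∩ B)), so 6 ∈ (C ∪ D) ∪ ((D △ (C ∩ A)) △ (C ∩ B))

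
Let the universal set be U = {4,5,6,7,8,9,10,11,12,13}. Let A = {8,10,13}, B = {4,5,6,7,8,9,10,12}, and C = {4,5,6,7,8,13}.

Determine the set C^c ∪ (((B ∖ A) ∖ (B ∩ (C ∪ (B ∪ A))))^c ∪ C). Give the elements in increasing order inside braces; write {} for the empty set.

C^c = {9,10,11,12}
B ∖ A = {4,5,6,7,9,12}
B ∪ A = {4,5,6,7,8,9,10,12,13}
C ∪ (B ∪ A) = {4,5,6,7,8,9,10,12,13}
B ∩ (C ∪ (B ∪ A)) = {4,5,6,7,8,9,10,12}
(B ∖ A) ∖ (B ∩ (C ∪ (B ∪ A))) = {}
((B ∖ A) ∖ (B ∩ (C ∪ (B ∪ A))))^c = {4,5,6,7,8,9,10,11,12,13}
((B ∖ A) ∖ (B ∩ (C ∪ (B ∪ A))))^c ∪ C = {4,5,6,7,8,9,10,11,12,13}
C^c ∪ (((B ∖ A) ∖ (B ∩ (C ∪ (B ∪ A))))^c ∪ C) = {4,5,6,7,8,9,10,11,12,13}

{4,5,6,7,8,9,10,11,12,13}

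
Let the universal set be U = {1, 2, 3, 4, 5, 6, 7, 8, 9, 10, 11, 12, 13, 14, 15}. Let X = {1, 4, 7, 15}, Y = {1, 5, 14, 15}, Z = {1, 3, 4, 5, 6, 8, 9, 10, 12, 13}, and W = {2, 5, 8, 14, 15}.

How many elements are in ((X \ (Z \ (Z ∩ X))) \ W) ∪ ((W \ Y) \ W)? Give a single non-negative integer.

3

Z ∩ X = {1, 4}
Z \ (Z ∩ X) = {3, 5, 6, 8, 9, 10, 12, 13}
X \ (Z \ (Z ∩ X)) = {1, 4, 7, 15}
(X \ (Z \ (Z ∩ X))) \ W = {1, 4, 7}
W \ Y = {2, 8}
(W \ Y) \ W = {}
((X \ (Z \ (Z ∩ X))) \ W) ∪ ((W \ Y) \ W) = {1, 4, 7}
|((X \ (Z \ (Z ∩ X))) \ W) ∪ ((W \ Y) \ W)| = 3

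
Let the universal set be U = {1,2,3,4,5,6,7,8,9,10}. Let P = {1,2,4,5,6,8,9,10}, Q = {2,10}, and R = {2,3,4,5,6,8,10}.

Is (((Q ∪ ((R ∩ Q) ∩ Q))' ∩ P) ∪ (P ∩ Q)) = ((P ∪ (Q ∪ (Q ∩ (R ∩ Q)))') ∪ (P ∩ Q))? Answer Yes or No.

No

R ∩ Q = {2,10}
(R ∩ Q) ∩ Q = {2,10}
Q ∪ ((R ∩ Q) ∩ Q) = {2,10}
(Q ∪ ((R ∩ Q) ∩ Q))' = {1,3,4,5,6,7,8,9}
(Q ∪ ((R ∩ Q) ∩ Q))' ∩ P = {1,4,5,6,8,9}
P ∩ Q = {2,10}
((Q ∪ ((R ∩ Q) ∩ Q))' ∩ P) ∪ (P ∩ Q) = {1,2,4,5,6,8,9,10}
Q ∩ (R ∩ Q) = {2,10}
Q ∪ (Q ∩ (R ∩ Q)) = {2,10}
(Q ∪ (Q ∩ (R ∩ Q)))' = {1,3,4,5,6,7,8,9}
P ∪ (Q ∪ (Q ∩ (R ∩ Q)))' = {1,2,3,4,5,6,7,8,9,10}
(P ∪ (Q ∪ (Q ∩ (R ∩ Q)))') ∪ (P ∩ Q) = {1,2,3,4,5,6,7,8,9,10}
3 ∈ (P ∪ (Q ∪ (Q ∩ (R ∩ Q)))') ∪ (P ∩ Q) but 3 ∉ ((Q ∪ ((R ∩ Q) ∩ Q))' ∩ P) ∪ (P ∩ Q), so they differ.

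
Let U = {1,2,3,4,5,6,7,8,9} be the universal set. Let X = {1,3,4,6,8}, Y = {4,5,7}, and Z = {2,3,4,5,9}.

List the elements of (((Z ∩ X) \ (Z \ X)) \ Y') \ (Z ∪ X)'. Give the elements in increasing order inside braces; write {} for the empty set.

Z ∩ X = {3,4}
Z \ X = {2,5,9}
(Z ∩ X) \ (Z \ X) = {3,4}
Y' = {1,2,3,6,8,9}
((Z ∩ X) \ (Z \ X)) \ Y' = {4}
Z ∪ X = {1,2,3,4,5,6,8,9}
(Z ∪ X)' = {7}
(((Z ∩ X) \ (Z \ X)) \ Y') \ (Z ∪ X)' = {4}

{4}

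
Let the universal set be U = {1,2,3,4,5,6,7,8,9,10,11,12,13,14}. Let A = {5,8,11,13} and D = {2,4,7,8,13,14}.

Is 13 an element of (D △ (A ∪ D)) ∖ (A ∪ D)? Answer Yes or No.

13 ∈ A and 13 ∈ D, so 13 ∈ A ∪ D
13 ∈ D and 13 ∈ (A ∪ D), so 13 ∉ D △ (A ∪ D)
13 ∈ A and 13 ∈ D, so 13 ∈ A ∪ D
13 ∉ (D △ (A ∪ D)) and 13 ∈ (A ∪ D), so 13 ∉ (D △ (A ∪ D)) ∖ (A ∪ D)

No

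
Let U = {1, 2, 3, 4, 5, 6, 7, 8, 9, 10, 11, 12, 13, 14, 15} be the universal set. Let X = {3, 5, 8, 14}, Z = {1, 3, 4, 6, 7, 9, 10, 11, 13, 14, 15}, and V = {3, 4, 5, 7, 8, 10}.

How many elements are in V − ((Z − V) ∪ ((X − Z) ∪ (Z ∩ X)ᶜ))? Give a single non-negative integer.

Z − V = {1, 6, 9, 11, 13, 14, 15}
X − Z = {5, 8}
Z ∩ X = {3, 14}
(Z ∩ X)ᶜ = {1, 2, 4, 5, 6, 7, 8, 9, 10, 11, 12, 13, 15}
(X − Z) ∪ (Z ∩ X)ᶜ = {1, 2, 4, 5, 6, 7, 8, 9, 10, 11, 12, 13, 15}
(Z − V) ∪ ((X − Z) ∪ (Z ∩ X)ᶜ) = {1, 2, 4, 5, 6, 7, 8, 9, 10, 11, 12, 13, 14, 15}
V − ((Z − V) ∪ ((X − Z) ∪ (Z ∩ X)ᶜ)) = {3}
|V − ((Z − V) ∪ ((X − Z) ∪ (Z ∩ X)ᶜ))| = 1

1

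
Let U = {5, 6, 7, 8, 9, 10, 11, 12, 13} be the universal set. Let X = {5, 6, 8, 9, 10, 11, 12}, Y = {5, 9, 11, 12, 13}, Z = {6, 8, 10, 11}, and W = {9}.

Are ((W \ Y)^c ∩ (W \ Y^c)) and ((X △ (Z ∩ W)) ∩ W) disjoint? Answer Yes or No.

W \ Y = {}
(W \ Y)^c = {5, 6, 7, 8, 9, 10, 11, 12, 13}
Y^c = {6, 7, 8, 10}
W \ Y^c = {9}
(W \ Y)^c ∩ (W \ Y^c) = {9}
Z ∩ W = {}
X △ (Z ∩ W) = {5, 6, 8, 9, 10, 11, 12}
(X △ (Z ∩ W)) ∩ W = {9}
9 lies in both, so they are not disjoint.

No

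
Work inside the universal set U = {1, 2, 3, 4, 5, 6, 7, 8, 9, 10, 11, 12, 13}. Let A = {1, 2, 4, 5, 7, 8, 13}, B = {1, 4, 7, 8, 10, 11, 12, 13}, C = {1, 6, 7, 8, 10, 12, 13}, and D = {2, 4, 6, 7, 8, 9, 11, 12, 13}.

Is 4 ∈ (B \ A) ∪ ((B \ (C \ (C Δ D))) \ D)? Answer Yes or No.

No

4 ∈ B and 4 ∈ A, so 4 ∉ B \ A
4 ∉ C and 4 ∈ D, so 4 ∈ C Δ D
4 ∉ C and 4 ∈ (C Δ D), so 4 ∉ C \ (C Δ D)
4 ∈ B and 4 ∉ (C \ (C Δ D)), so 4 ∈ B \ (C \ (C Δ D))
4 ∈ (B \ (C \ (C Δ D))) and 4 ∈ D, so 4 ∉ (B \ (C \ (C Δ D))) \ D
4 ∉ (B \ A) and 4 ∉ ((B \ (C \ (C Δ D))) \ D), so 4 ∉ (B \ A) ∪ ((B \ (C \ (C Δ D))) \ D)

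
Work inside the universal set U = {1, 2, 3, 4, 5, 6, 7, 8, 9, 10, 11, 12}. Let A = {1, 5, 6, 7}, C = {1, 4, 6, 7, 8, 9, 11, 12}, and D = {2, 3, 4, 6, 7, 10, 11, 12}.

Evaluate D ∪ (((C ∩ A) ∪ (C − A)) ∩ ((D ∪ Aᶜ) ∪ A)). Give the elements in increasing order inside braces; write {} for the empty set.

C ∩ A = {1, 6, 7}
C − A = {4, 8, 9, 11, 12}
(C ∩ A) ∪ (C − A) = {1, 4, 6, 7, 8, 9, 11, 12}
Aᶜ = {2, 3, 4, 8, 9, 10, 11, 12}
D ∪ Aᶜ = {2, 3, 4, 6, 7, 8, 9, 10, 11, 12}
(D ∪ Aᶜ) ∪ A = {1, 2, 3, 4, 5, 6, 7, 8, 9, 10, 11, 12}
((C ∩ A) ∪ (C − A)) ∩ ((D ∪ Aᶜ) ∪ A) = {1, 4, 6, 7, 8, 9, 11, 12}
D ∪ (((C ∩ A) ∪ (C − A)) ∩ ((D ∪ Aᶜ) ∪ A)) = {1, 2, 3, 4, 6, 7, 8, 9, 10, 11, 12}

{1, 2, 3, 4, 6, 7, 8, 9, 10, 11, 12}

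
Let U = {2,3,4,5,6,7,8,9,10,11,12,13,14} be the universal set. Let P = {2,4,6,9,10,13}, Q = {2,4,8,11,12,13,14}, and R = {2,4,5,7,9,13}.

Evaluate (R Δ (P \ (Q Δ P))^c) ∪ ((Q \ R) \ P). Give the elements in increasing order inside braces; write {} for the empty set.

Q Δ P = {6,8,9,10,11,12,14}
P \ (Q Δ P) = {2,4,13}
(P \ (Q Δ P))^c = {3,5,6,7,8,9,10,11,12,14}
R Δ (P \ (Q Δ P))^c = {2,3,4,6,8,10,11,12,13,14}
Q \ R = {8,11,12,14}
(Q \ R) \ P = {8,11,12,14}
(R Δ (P \ (Q Δ P))^c) ∪ ((Q \ R) \ P) = {2,3,4,6,8,10,11,12,13,14}

{2,3,4,6,8,10,11,12,13,14}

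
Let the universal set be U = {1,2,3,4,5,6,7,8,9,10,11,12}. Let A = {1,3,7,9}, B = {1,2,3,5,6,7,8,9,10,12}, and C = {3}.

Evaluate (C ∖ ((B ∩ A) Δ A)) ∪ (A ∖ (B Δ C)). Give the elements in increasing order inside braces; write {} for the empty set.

B ∩ A = {1,3,7,9}
(B ∩ A) Δ A = {}
C ∖ ((B ∩ A) Δ A) = {3}
B Δ C = {1,2,5,6,7,8,9,10,12}
A ∖ (B Δ C) = {3}
(C ∖ ((B ∩ A) Δ A)) ∪ (A ∖ (B Δ C)) = {3}

{3}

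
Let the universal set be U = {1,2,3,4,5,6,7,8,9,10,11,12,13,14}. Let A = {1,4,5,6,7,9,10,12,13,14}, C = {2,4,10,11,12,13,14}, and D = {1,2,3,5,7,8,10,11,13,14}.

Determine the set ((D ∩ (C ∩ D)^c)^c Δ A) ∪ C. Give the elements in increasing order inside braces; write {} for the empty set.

C ∩ D = {2,10,11,13,14}
(C ∩ D)^c = {1,3,4,5,6,7,8,9,12}
D ∩ (C ∩ D)^c = {1,3,5,7,8}
(D ∩ (C ∩ D)^c)^c = {2,4,6,9,10,11,12,13,14}
(D ∩ (C ∩ D)^c)^c Δ A = {1,2,5,7,11}
((D ∩ (C ∩ D)^c)^c Δ A) ∪ C = {1,2,4,5,7,10,11,12,13,14}

{1,2,4,5,7,10,11,12,13,14}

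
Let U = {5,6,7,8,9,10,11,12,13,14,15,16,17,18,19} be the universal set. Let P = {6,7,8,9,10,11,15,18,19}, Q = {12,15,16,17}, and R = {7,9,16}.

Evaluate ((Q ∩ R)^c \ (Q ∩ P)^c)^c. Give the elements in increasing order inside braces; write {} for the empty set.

{5,6,7,8,9,10,11,12,13,14,16,17,18,19}

Q ∩ R = {16}
(Q ∩ R)^c = {5,6,7,8,9,10,11,12,13,14,15,17,18,19}
Q ∩ P = {15}
(Q ∩ P)^c = {5,6,7,8,9,10,11,12,13,14,16,17,18,19}
(Q ∩ R)^c \ (Q ∩ P)^c = {15}
((Q ∩ R)^c \ (Q ∩ P)^c)^c = {5,6,7,8,9,10,11,12,13,14,16,17,18,19}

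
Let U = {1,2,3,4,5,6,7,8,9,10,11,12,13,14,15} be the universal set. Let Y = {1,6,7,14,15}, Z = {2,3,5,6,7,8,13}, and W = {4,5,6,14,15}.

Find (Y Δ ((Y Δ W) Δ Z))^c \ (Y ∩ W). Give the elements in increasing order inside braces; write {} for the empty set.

{1,5,9,10,11,12}

Y Δ W = {1,4,5,7}
(Y Δ W) Δ Z = {1,2,3,4,6,8,13}
Y Δ ((Y Δ W) Δ Z) = {2,3,4,7,8,13,14,15}
(Y Δ ((Y Δ W) Δ Z))^c = {1,5,6,9,10,11,12}
Y ∩ W = {6,14,15}
(Y Δ ((Y Δ W) Δ Z))^c \ (Y ∩ W) = {1,5,9,10,11,12}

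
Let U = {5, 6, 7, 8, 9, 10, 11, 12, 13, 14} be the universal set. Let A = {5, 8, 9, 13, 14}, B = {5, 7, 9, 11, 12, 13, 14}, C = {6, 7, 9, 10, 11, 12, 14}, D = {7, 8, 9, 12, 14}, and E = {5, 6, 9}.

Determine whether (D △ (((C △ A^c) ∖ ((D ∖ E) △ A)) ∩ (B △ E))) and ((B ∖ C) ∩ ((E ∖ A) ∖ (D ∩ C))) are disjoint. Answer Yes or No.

Yes

A^c = {6, 7, 10, 11, 12}
C △ A^c = {9, 14}
D ∖ E = {7, 8, 12, 14}
(D ∖ E) △ A = {5, 7, 9, 12, 13}
(C △ A^c) ∖ ((D ∖ E) △ A) = {14}
B △ E = {6, 7, 11, 12, 13, 14}
((C △ A^c) ∖ ((D ∖ E) △ A)) ∩ (B △ E) = {14}
D △ (((C △ A^c) ∖ ((D ∖ E) △ A)) ∩ (B △ E)) = {7, 8, 9, 12}
B ∖ C = {5, 13}
E ∖ A = {6}
D ∩ C = {7, 9, 12, 14}
(E ∖ A) ∖ (D ∩ C) = {6}
(B ∖ C) ∩ ((E ∖ A) ∖ (D ∩ C)) = {}
{7, 8, 9, 12} and {} share no elements.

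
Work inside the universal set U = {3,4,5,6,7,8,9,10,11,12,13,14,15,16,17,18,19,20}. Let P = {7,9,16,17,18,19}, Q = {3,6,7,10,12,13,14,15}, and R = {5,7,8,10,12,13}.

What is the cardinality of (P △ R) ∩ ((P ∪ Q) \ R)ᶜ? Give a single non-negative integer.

5

P △ R = {5,8,9,10,12,13,16,17,18,19}
P ∪ Q = {3,6,7,9,10,12,13,14,15,16,17,18,19}
(P ∪ Q) \ R = {3,6,9,14,15,16,17,18,19}
((P ∪ Q) \ R)ᶜ = {4,5,7,8,10,11,12,13,20}
(P △ R) ∩ ((P ∪ Q) \ R)ᶜ = {5,8,10,12,13}
|(P △ R) ∩ ((P ∪ Q) \ R)ᶜ| = 5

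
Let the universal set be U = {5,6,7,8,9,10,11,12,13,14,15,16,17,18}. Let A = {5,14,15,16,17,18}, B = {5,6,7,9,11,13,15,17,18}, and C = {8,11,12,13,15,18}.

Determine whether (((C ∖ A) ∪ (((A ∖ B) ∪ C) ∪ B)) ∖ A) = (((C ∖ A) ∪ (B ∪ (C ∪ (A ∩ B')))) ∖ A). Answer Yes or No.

Yes

C ∖ A = {8,11,12,13}
A ∖ B = {14,16}
(A ∖ B) ∪ C = {8,11,12,13,14,15,16,18}
((A ∖ B) ∪ C) ∪ B = {5,6,7,8,9,11,12,13,14,15,16,17,18}
(C ∖ A) ∪ (((A ∖ B) ∪ C) ∪ B) = {5,6,7,8,9,11,12,13,14,15,16,17,18}
((C ∖ A) ∪ (((A ∖ B) ∪ C) ∪ B)) ∖ A = {6,7,8,9,11,12,13}
B' = {8,10,12,14,16}
A ∩ B' = {14,16}
C ∪ (A ∩ B') = {8,11,12,13,14,15,16,18}
B ∪ (C ∪ (A ∩ B')) = {5,6,7,8,9,11,12,13,14,15,16,17,18}
(C ∖ A) ∪ (B ∪ (C ∪ (A ∩ B'))) = {5,6,7,8,9,11,12,13,14,15,16,17,18}
((C ∖ A) ∪ (B ∪ (C ∪ (A ∩ B')))) ∖ A = {6,7,8,9,11,12,13}
Both equal {6,7,8,9,11,12,13}, so ((C ∖ A) ∪ (((A ∖ B) ∪ C) ∪ B)) ∖ A = ((C ∖ A) ∪ (B ∪ (C ∪ (A ∩ B')))) ∖ A.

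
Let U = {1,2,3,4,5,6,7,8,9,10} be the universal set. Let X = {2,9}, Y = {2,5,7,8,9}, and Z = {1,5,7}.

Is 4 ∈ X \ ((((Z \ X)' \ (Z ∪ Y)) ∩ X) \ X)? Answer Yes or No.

4 ∉ Z and 4 ∉ X, so 4 ∉ Z \ X
4 ∈ (Z \ X)' since 4 ∉ (Z \ X)
4 ∉ Z and 4 ∉ Y, so 4 ∉ Z ∪ Y
4 ∈ (Z \ X)' and 4 ∉ (Z ∪ Y), so 4 ∈ (Z \ X)' \ (Z ∪ Y)
4 ∈ ((Z \ X)' \ (Z ∪ Y)) and 4 ∉ X, so 4 ∉ ((Z \ X)' \ (Z ∪ Y)) ∩ X
4 ∉ (((Z \ X)' \ (Z ∪ Y)) ∩ X) and 4 ∉ X, so 4 ∉ (((Z \ X)' \ (Z ∪ Y)) ∩ X) \ X
4 ∉ X and 4 ∉ ((((Z \ X)' \ (Z ∪ Y)) ∩ X) \ X), so 4 ∉ X \ ((((Z \ X)' \ (Z ∪ Y)) ∩ X) \ X)

No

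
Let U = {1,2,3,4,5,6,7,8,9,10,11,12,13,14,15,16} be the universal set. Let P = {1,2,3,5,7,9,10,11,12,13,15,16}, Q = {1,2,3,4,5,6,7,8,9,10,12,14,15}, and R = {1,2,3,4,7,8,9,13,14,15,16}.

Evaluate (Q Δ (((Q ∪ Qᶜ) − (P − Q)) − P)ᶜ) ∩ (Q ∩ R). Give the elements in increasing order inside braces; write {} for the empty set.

Qᶜ = {11,13,16}
Q ∪ Qᶜ = {1,2,3,4,5,6,7,8,9,10,11,12,13,14,15,16}
P − Q = {11,13,16}
(Q ∪ Qᶜ) − (P − Q) = {1,2,3,4,5,6,7,8,9,10,12,14,15}
((Q ∪ Qᶜ) − (P − Q)) − P = {4,6,8,14}
(((Q ∪ Qᶜ) − (P − Q)) − P)ᶜ = {1,2,3,5,7,9,10,11,12,13,15,16}
Q Δ (((Q ∪ Qᶜ) − (P − Q)) − P)ᶜ = {4,6,8,11,13,14,16}
Q ∩ R = {1,2,3,4,7,8,9,14,15}
(Q Δ (((Q ∪ Qᶜ) − (P − Q)) − P)ᶜ) ∩ (Q ∩ R) = {4,8,14}

{4,8,14}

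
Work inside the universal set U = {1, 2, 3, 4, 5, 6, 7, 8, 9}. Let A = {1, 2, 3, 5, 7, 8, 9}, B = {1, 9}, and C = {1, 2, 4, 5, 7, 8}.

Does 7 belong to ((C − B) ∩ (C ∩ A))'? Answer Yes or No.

7 ∈ C and 7 ∉ B, so 7 ∈ C − B
7 ∈ C and 7 ∈ A, so 7 ∈ C ∩ A
7 ∈ (C − B) and 7 ∈ (C ∩ A), so 7 ∈ (C − B) ∩ (C ∩ A)
7 ∉ ((C − B) ∩ (C ∩ A))' since 7 ∈ ((C − B) ∩ (C ∩ A))

No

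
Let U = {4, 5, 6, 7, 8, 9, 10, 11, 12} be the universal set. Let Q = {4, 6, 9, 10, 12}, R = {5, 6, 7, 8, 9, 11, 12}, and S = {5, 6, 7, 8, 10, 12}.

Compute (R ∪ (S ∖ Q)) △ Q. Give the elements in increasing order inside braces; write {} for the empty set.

S ∖ Q = {5, 7, 8}
R ∪ (S ∖ Q) = {5, 6, 7, 8, 9, 11, 12}
(R ∪ (S ∖ Q)) △ Q = {4, 5, 7, 8, 10, 11}

{4, 5, 7, 8, 10, 11}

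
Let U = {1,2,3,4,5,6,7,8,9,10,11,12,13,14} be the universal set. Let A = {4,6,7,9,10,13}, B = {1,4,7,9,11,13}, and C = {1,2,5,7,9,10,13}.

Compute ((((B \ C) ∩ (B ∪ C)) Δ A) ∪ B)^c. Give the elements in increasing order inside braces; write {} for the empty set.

B \ C = {4,11}
B ∪ C = {1,2,4,5,7,9,10,11,13}
(B \ C) ∩ (B ∪ C) = {4,11}
((B \ C) ∩ (B ∪ C)) Δ A = {6,7,9,10,11,13}
(((B \ C) ∩ (B ∪ C)) Δ A) ∪ B = {1,4,6,7,9,10,11,13}
((((B \ C) ∩ (B ∪ C)) Δ A) ∪ B)^c = {2,3,5,8,12,14}

{2,3,5,8,12,14}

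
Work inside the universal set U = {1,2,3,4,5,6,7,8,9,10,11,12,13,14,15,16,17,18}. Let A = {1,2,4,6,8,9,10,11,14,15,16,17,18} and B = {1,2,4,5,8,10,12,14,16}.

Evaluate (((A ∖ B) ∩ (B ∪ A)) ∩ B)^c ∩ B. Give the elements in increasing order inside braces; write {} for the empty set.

A ∖ B = {6,9,11,15,17,18}
B ∪ A = {1,2,4,5,6,8,9,10,11,12,14,15,16,17,18}
(A ∖ B) ∩ (B ∪ A) = {6,9,11,15,17,18}
((A ∖ B) ∩ (B ∪ A)) ∩ B = {}
(((A ∖ B) ∩ (B ∪ A)) ∩ B)^c = {1,2,3,4,5,6,7,8,9,10,11,12,13,14,15,16,17,18}
(((A ∖ B) ∩ (B ∪ A)) ∩ B)^c ∩ B = {1,2,4,5,8,10,12,14,16}

{1,2,4,5,8,10,12,14,16}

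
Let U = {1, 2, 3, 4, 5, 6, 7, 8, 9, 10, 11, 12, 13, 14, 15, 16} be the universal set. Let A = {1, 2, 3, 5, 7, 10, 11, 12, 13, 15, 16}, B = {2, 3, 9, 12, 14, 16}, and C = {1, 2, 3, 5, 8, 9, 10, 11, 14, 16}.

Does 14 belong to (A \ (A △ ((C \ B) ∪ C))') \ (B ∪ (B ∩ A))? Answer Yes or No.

No

14 ∈ C and 14 ∈ B, so 14 ∉ C \ B
14 ∉ (C \ B) and 14 ∈ C, so 14 ∈ (C \ B) ∪ C
14 ∉ A and 14 ∈ ((C \ B) ∪ C), so 14 ∈ A △ ((C \ B) ∪ C)
14 ∉ (A △ ((C \ B) ∪ C))' since 14 ∈ (A △ ((C \ B) ∪ C))
14 ∉ A and 14 ∉ (A △ ((C \ B) ∪ C))', so 14 ∉ A \ (A △ ((C \ B) ∪ C))'
14 ∈ B and 14 ∉ A, so 14 ∉ B ∩ A
14 ∈ B and 14 ∉ (B ∩ A), so 14 ∈ B ∪ (B ∩ A)
14 ∉ (A \ (A △ ((C \ B) ∪ C))') and 14 ∈ (B ∪ (B ∩ A)), so 14 ∉ (A \ (A △ ((C \ B) ∪ C))') \ (B ∪ (B ∩ A))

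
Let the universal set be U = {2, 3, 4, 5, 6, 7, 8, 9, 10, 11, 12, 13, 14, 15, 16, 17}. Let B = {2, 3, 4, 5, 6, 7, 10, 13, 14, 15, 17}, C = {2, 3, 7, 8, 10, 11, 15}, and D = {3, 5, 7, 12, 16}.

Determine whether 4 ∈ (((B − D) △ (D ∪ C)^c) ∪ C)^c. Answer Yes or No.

Yes

4 ∈ B and 4 ∉ D, so 4 ∈ B − D
4 ∉ D and 4 ∉ C, so 4 ∉ D ∪ C
4 ∈ (D ∪ C)^c since 4 ∉ (D ∪ C)
4 ∈ (B − D) and 4 ∈ (D ∪ C)^c, so 4 ∉ (B − D) △ (D ∪ C)^c
4 ∉ ((B − D) △ (D ∪ C)^c) and 4 ∉ C, so 4 ∉ ((B − D) △ (D ∪ C)^c) ∪ C
4 ∈ (((B − D) △ (D ∪ C)^c) ∪ C)^c since 4 ∉ (((B − D) △ (D ∪ C)^c) ∪ C)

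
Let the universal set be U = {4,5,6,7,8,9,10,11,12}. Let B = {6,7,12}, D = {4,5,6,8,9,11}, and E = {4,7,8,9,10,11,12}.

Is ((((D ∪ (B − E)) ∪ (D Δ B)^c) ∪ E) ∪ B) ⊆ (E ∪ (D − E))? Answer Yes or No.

Yes

B − E = {6}
D ∪ (B − E) = {4,5,6,8,9,11}
D Δ B = {4,5,7,8,9,11,12}
(D Δ B)^c = {6,10}
(D ∪ (B − E)) ∪ (D Δ B)^c = {4,5,6,8,9,10,11}
((D ∪ (B − E)) ∪ (D Δ B)^c) ∪ E = {4,5,6,7,8,9,10,11,12}
(((D ∪ (B − E)) ∪ (D Δ B)^c) ∪ E) ∪ B = {4,5,6,7,8,9,10,11,12}
D − E = {5,6}
E ∪ (D − E) = {4,5,6,7,8,9,10,11,12}
Every element of {4,5,6,7,8,9,10,11,12} is in {4,5,6,7,8,9,10,11,12}, so (((D ∪ (B − E)) ∪ (D Δ B)^c) ∪ E) ∪ B ⊆ E ∪ (D − E).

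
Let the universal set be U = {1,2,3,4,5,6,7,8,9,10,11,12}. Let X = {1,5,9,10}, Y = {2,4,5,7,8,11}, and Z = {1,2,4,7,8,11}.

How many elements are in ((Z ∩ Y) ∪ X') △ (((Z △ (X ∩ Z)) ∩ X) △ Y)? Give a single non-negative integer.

Z ∩ Y = {2,4,7,8,11}
X' = {2,3,4,6,7,8,11,12}
(Z ∩ Y) ∪ X' = {2,3,4,6,7,8,11,12}
X ∩ Z = {1}
Z △ (X ∩ Z) = {2,4,7,8,11}
(Z △ (X ∩ Z)) ∩ X = {}
((Z △ (X ∩ Z)) ∩ X) △ Y = {2,4,5,7,8,11}
((Z ∩ Y) ∪ X') △ (((Z △ (X ∩ Z)) ∩ X) △ Y) = {3,5,6,12}
|((Z ∩ Y) ∪ X') △ (((Z △ (X ∩ Z)) ∩ X) △ Y)| = 4

4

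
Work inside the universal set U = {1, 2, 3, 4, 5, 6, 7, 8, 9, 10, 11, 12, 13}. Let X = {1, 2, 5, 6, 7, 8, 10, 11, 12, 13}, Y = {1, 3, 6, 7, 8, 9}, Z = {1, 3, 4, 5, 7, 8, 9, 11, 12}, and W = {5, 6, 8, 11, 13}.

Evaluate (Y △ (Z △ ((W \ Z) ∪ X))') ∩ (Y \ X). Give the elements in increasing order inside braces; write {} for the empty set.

W \ Z = {6, 13}
(W \ Z) ∪ X = {1, 2, 5, 6, 7, 8, 10, 11, 12, 13}
Z △ ((W \ Z) ∪ X) = {2, 3, 4, 6, 9, 10, 13}
(Z △ ((W \ Z) ∪ X))' = {1, 5, 7, 8, 11, 12}
Y △ (Z △ ((W \ Z) ∪ X))' = {3, 5, 6, 9, 11, 12}
Y \ X = {3, 9}
(Y △ (Z △ ((W \ Z) ∪ X))') ∩ (Y \ X) = {3, 9}

{3, 9}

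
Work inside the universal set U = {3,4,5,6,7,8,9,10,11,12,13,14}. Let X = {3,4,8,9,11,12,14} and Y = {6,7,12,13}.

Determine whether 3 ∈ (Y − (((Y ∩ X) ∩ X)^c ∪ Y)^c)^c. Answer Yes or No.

Yes

3 ∉ Y and 3 ∈ X, so 3 ∉ Y ∩ X
3 ∉ (Y ∩ X) and 3 ∈ X, so 3 ∉ (Y ∩ X) ∩ X
3 ∈ ((Y ∩ X) ∩ X)^c since 3 ∉ ((Y ∩ X) ∩ X)
3 ∈ ((Y ∩ X) ∩ X)^c and 3 ∉ Y, so 3 ∈ ((Y ∩ X) ∩ X)^c ∪ Y
3 ∉ (((Y ∩ X) ∩ X)^c ∪ Y)^c since 3 ∈ (((Y ∩ X) ∩ X)^c ∪ Y)
3 ∉ Y and 3 ∉ (((Y ∩ X) ∩ X)^c ∪ Y)^c, so 3 ∉ Y − (((Y ∩ X) ∩ X)^c ∪ Y)^c
3 ∈ (Y − (((Y ∩ X) ∩ X)^c ∪ Y)^c)^c since 3 ∉ (Y − (((Y ∩ X) ∩ X)^c ∪ Y)^c)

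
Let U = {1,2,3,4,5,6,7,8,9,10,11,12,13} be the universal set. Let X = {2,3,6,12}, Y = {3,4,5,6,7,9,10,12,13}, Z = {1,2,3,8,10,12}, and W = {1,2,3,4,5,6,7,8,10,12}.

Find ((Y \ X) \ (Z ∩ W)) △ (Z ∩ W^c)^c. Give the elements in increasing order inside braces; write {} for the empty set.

{1,2,3,6,8,10,11,12}

Y \ X = {4,5,7,9,10,13}
Z ∩ W = {1,2,3,8,10,12}
(Y \ X) \ (Z ∩ W) = {4,5,7,9,13}
W^c = {9,11,13}
Z ∩ W^c = {}
(Z ∩ W^c)^c = {1,2,3,4,5,6,7,8,9,10,11,12,13}
((Y \ X) \ (Z ∩ W)) △ (Z ∩ W^c)^c = {1,2,3,6,8,10,11,12}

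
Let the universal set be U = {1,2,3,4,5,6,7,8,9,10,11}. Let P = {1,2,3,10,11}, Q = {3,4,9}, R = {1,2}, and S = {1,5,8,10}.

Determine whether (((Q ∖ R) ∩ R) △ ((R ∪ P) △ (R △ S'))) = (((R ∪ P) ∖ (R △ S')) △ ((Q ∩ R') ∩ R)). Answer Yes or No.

No

Q ∖ R = {3,4,9}
(Q ∖ R) ∩ R = {}
R ∪ P = {1,2,3,10,11}
S' = {2,3,4,6,7,9,11}
R △ S' = {1,3,4,6,7,9,11}
(R ∪ P) △ (R △ S') = {2,4,6,7,9,10}
((Q ∖ R) ∩ R) △ ((R ∪ P) △ (R △ S')) = {2,4,6,7,9,10}
(R ∪ P) ∖ (R △ S') = {2,10}
R' = {3,4,5,6,7,8,9,10,11}
Q ∩ R' = {3,4,9}
(Q ∩ R') ∩ R = {}
((R ∪ P) ∖ (R △ S')) △ ((Q ∩ R') ∩ R) = {2,10}
4 ∈ ((Q ∖ R) ∩ R) △ ((R ∪ P) △ (R △ S')) but 4 ∉ ((R ∪ P) ∖ (R △ S')) △ ((Q ∩ R') ∩ R), so they differ.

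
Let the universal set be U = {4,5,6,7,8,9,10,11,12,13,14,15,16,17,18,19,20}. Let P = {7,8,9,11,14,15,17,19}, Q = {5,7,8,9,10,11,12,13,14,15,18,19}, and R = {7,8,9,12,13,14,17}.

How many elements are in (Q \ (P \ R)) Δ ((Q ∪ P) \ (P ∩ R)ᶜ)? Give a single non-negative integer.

6

P \ R = {11,15,19}
Q \ (P \ R) = {5,7,8,9,10,12,13,14,18}
Q ∪ P = {5,7,8,9,10,11,12,13,14,15,17,18,19}
P ∩ R = {7,8,9,14,17}
(P ∩ R)ᶜ = {4,5,6,10,11,12,13,15,16,18,19,20}
(Q ∪ P) \ (P ∩ R)ᶜ = {7,8,9,14,17}
(Q \ (P \ R)) Δ ((Q ∪ P) \ (P ∩ R)ᶜ) = {5,10,12,13,17,18}
|(Q \ (P \ R)) Δ ((Q ∪ P) \ (P ∩ R)ᶜ)| = 6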